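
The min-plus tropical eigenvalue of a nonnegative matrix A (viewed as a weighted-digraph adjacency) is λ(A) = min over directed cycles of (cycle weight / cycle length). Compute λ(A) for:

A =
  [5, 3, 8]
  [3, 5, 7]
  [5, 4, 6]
λ(A) = 3

Enumerate directed cycles and compute their means (weight / length). Sample:
  cycle 0 → 0: weight = 5, length = 1, mean = 5/1 ≈ 5.000
  cycle 1 → 1: weight = 5, length = 1, mean = 5/1 ≈ 5.000
  cycle 2 → 2: weight = 6, length = 1, mean = 6/1 ≈ 6.000
  cycle 0 → 1 → 0: weight = 6, length = 2, mean = 6/2 ≈ 3.000
  cycle 0 → 2 → 0: weight = 13, length = 2, mean = 13/2 ≈ 6.500
  cycle 1 → 0 → 1: weight = 6, length = 2, mean = 6/2 ≈ 3.000
Minimum mean = 3.000, attained e.g. along the cycle 0 → 1 → 0 with weight 6 and length 2. So λ(A) = 6/2 = 3.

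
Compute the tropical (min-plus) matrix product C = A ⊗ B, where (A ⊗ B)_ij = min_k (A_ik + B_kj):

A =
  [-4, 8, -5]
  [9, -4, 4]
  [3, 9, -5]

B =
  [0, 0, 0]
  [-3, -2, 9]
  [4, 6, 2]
A ⊗ B =
  [-4, -4, -4]
  [-7, -6, 5]
  [-1, 1, -3]

Apply the min-plus product entry-by-entry:
  C[0][0] = min over k of (A[0][0] + B[0][0] = -4 + 0 = -4, A[0][1] + B[1][0] = 8 + -3 = 5, A[0][2] + B[2][0] = -5 + 4 = -1) = -4 (attained at k = 0)
  C[0][1] = min over k of (A[0][0] + B[0][1] = -4 + 0 = -4, A[0][1] + B[1][1] = 8 + -2 = 6, A[0][2] + B[2][1] = -5 + 6 = 1) = -4 (attained at k = 0)
  C[0][2] = min over k of (A[0][0] + B[0][2] = -4 + 0 = -4, A[0][1] + B[1][2] = 8 + 9 = 17, A[0][2] + B[2][2] = -5 + 2 = -3) = -4 (attained at k = 0)
  C[1][0] = min over k of (A[1][0] + B[0][0] = 9 + 0 = 9, A[1][1] + B[1][0] = -4 + -3 = -7, A[1][2] + B[2][0] = 4 + 4 = 8) = -7 (attained at k = 1)
  C[1][1] = min over k of (A[1][0] + B[0][1] = 9 + 0 = 9, A[1][1] + B[1][1] = -4 + -2 = -6, A[1][2] + B[2][1] = 4 + 6 = 10) = -6 (attained at k = 1)
  C[1][2] = min over k of (A[1][0] + B[0][2] = 9 + 0 = 9, A[1][1] + B[1][2] = -4 + 9 = 5, A[1][2] + B[2][2] = 4 + 2 = 6) = 5 (attained at k = 1)
  C[2][0] = min over k of (A[2][0] + B[0][0] = 3 + 0 = 3, A[2][1] + B[1][0] = 9 + -3 = 6, A[2][2] + B[2][0] = -5 + 4 = -1) = -1 (attained at k = 2)
  C[2][1] = min over k of (A[2][0] + B[0][1] = 3 + 0 = 3, A[2][1] + B[1][1] = 9 + -2 = 7, A[2][2] + B[2][1] = -5 + 6 = 1) = 1 (attained at k = 2)
  C[2][2] = min over k of (A[2][0] + B[0][2] = 3 + 0 = 3, A[2][1] + B[1][2] = 9 + 9 = 18, A[2][2] + B[2][2] = -5 + 2 = -3) = -3 (attained at k = 2)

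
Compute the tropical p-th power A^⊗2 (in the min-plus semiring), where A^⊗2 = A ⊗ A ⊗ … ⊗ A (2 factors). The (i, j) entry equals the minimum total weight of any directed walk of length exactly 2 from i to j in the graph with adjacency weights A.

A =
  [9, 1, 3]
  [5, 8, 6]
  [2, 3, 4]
A^⊗2 =
  [5, 6, 7]
  [8, 6, 8]
  [6, 3, 5]

Each entry (A^⊗2)_ij equals the minimum over all length-2 walks i = v_0 → v_1 → … → v_2 = j of Σ_t A[v_t][v_{t+1}]. For example, for (i, j) = (0, 2) we minimise over 3 possible intermediate vertex sequences; the minimum is 7, attained along the walk 0 → 1 → 2.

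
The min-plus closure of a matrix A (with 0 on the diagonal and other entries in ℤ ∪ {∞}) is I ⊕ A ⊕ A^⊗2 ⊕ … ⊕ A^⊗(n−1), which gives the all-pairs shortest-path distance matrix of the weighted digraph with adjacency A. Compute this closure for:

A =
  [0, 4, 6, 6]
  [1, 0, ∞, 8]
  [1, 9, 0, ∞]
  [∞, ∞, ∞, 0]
Closure =
  [0, 4, 6, 6]
  [1, 0, 7, 7]
  [1, 5, 0, 7]
  [∞, ∞, ∞, 0]

This is the Floyd-Warshall all-pairs shortest-path computation. For each intermediate vertex k = 0, 1, …, 3, update dist[i][j] ← min(dist[i][j], dist[i][k] + dist[k][j]). The final matrix gives, for each (i, j), the minimum total weight of any directed path from i to j (possibly empty when i = j).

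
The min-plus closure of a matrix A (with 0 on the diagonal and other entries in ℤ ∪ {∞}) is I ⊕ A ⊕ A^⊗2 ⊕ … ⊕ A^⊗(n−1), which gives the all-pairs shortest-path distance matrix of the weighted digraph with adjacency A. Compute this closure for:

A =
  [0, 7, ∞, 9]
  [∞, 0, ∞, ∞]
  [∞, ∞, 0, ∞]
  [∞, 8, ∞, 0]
Closure =
  [0, 7, ∞, 9]
  [∞, 0, ∞, ∞]
  [∞, ∞, 0, ∞]
  [∞, 8, ∞, 0]

This is the Floyd-Warshall all-pairs shortest-path computation. For each intermediate vertex k = 0, 1, …, 3, update dist[i][j] ← min(dist[i][j], dist[i][k] + dist[k][j]). The final matrix gives, for each (i, j), the minimum total weight of any directed path from i to j (possibly empty when i = j).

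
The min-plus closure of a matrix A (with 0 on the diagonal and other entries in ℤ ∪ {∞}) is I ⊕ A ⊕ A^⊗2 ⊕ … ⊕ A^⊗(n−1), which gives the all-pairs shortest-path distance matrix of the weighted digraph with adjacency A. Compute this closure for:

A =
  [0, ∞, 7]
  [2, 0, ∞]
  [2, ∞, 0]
Closure =
  [0, ∞, 7]
  [2, 0, 9]
  [2, ∞, 0]

This is the Floyd-Warshall all-pairs shortest-path computation. For each intermediate vertex k = 0, 1, …, 2, update dist[i][j] ← min(dist[i][j], dist[i][k] + dist[k][j]). The final matrix gives, for each (i, j), the minimum total weight of any directed path from i to j (possibly empty when i = j).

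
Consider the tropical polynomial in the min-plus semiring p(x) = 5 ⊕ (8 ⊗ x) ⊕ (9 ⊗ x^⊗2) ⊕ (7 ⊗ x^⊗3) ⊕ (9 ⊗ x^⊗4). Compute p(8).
p(8) = 5

A tropical monomial a ⊗ x^⊗i evaluates to a + i · x. Evaluating each term at x = 8:
  Term 0 contributes 5 + 0 · 8 = 5
  Term 1 contributes 8 + 1 · 8 = 16
  Term 2 contributes 9 + 2 · 8 = 25
  Term 3 contributes 7 + 3 · 8 = 31
  Term 4 contributes 9 + 4 · 8 = 41
p(8) = ⊕ of these = min[5, 16, 25, 31, 41] = 5.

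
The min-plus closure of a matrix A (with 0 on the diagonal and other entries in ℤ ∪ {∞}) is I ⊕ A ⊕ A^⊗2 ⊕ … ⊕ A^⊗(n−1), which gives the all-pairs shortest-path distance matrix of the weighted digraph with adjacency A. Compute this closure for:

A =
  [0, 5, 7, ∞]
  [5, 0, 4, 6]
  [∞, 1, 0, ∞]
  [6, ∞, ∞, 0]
Closure =
  [0, 5, 7, 11]
  [5, 0, 4, 6]
  [6, 1, 0, 7]
  [6, 11, 13, 0]

This is the Floyd-Warshall all-pairs shortest-path computation. For each intermediate vertex k = 0, 1, …, 3, update dist[i][j] ← min(dist[i][j], dist[i][k] + dist[k][j]). The final matrix gives, for each (i, j), the minimum total weight of any directed path from i to j (possibly empty when i = j).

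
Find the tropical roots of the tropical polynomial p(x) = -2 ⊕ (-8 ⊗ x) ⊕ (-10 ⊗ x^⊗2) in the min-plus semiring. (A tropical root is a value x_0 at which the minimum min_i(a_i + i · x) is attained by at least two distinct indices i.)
Roots: {2, 6}

Each tropical root is a break point of the lower envelope of the lines y = a_i + i · x (there are 3 lines, with slopes 0, 1, ..., 2). Only the lines that attain the minimum somewhere contribute to roots; other lines are dominated. Here the surviving (envelope) indices are i = 2, i = 1, i = 0.
Intersections between consecutive envelope lines give the roots: for adjacent envelope indices i < j the intersection is x = (a_i − a_j) / (j − i). Reading off the sorted break points: {2, 6}.
Verification: at each break x_0, at least two indices attain the minimum of min_i(a_i + i · x_0).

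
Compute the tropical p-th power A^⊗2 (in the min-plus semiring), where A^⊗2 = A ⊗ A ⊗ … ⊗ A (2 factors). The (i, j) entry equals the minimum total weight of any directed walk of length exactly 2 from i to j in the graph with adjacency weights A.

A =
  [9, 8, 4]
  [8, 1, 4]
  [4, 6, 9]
A^⊗2 =
  [8, 9, 12]
  [8, 2, 5]
  [13, 7, 8]

Each entry (A^⊗2)_ij equals the minimum over all length-2 walks i = v_0 → v_1 → … → v_2 = j of Σ_t A[v_t][v_{t+1}]. For example, for (i, j) = (0, 2) we minimise over 3 possible intermediate vertex sequences; the minimum is 12, attained along the walk 0 → 1 → 2.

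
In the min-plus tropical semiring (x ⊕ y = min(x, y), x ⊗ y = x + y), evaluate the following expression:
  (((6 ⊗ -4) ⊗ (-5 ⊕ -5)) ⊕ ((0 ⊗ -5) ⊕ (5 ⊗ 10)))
(((6 ⊗ -4) ⊗ (-5 ⊕ -5)) ⊕ ((0 ⊗ -5) ⊕ (5 ⊗ 10))) = -5

Expand innermost to outermost. Recall ⊕ takes the minimum of its arguments and ⊗ takes their sum. Working out the expression (((6 ⊗ -4) ⊗ (-5 ⊕ -5)) ⊕ ((0 ⊗ -5) ⊕ (5 ⊗ 10))) gives -5.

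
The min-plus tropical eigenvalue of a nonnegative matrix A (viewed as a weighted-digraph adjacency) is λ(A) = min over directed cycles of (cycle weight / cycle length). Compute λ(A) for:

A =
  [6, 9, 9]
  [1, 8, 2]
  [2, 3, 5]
λ(A) = 5/2

Enumerate directed cycles and compute their means (weight / length). Sample:
  cycle 0 → 0: weight = 6, length = 1, mean = 6/1 ≈ 6.000
  cycle 1 → 1: weight = 8, length = 1, mean = 8/1 ≈ 8.000
  cycle 2 → 2: weight = 5, length = 1, mean = 5/1 ≈ 5.000
  cycle 0 → 1 → 0: weight = 10, length = 2, mean = 10/2 ≈ 5.000
  cycle 0 → 2 → 0: weight = 11, length = 2, mean = 11/2 ≈ 5.500
  cycle 1 → 0 → 1: weight = 10, length = 2, mean = 10/2 ≈ 5.000
Minimum mean = 2.500, attained e.g. along the cycle 1 → 2 → 1 with weight 5 and length 2. So λ(A) = 5/2 = 5/2.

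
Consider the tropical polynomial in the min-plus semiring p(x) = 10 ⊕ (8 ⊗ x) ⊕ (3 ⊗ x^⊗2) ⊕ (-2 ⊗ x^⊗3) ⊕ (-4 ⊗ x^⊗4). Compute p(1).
p(1) = 0

A tropical monomial a ⊗ x^⊗i evaluates to a + i · x. Evaluating each term at x = 1:
  Term 0 contributes 10 + 0 · 1 = 10
  Term 1 contributes 8 + 1 · 1 = 9
  Term 2 contributes 3 + 2 · 1 = 5
  Term 3 contributes -2 + 3 · 1 = 1
  Term 4 contributes -4 + 4 · 1 = 0
p(1) = ⊕ of these = min[10, 9, 5, 1, 0] = 0.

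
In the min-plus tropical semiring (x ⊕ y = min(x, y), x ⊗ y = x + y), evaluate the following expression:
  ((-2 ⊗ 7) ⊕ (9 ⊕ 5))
((-2 ⊗ 7) ⊕ (9 ⊕ 5)) = 5

Expand innermost to outermost. Recall ⊕ takes the minimum of its arguments and ⊗ takes their sum. Working out the expression ((-2 ⊗ 7) ⊕ (9 ⊕ 5)) gives 5.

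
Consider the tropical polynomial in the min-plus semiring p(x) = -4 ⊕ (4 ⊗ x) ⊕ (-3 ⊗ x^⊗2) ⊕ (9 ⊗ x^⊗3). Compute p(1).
p(1) = -4

A tropical monomial a ⊗ x^⊗i evaluates to a + i · x. Evaluating each term at x = 1:
  Term 0 contributes -4 + 0 · 1 = -4
  Term 1 contributes 4 + 1 · 1 = 5
  Term 2 contributes -3 + 2 · 1 = -1
  Term 3 contributes 9 + 3 · 1 = 12
p(1) = ⊕ of these = min[-4, 5, -1, 12] = -4.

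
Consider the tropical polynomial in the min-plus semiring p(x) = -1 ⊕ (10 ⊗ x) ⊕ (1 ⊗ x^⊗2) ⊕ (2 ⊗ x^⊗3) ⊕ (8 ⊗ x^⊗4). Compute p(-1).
p(-1) = -1

A tropical monomial a ⊗ x^⊗i evaluates to a + i · x. Evaluating each term at x = -1:
  Term 0 contributes -1 + 0 · -1 = -1
  Term 1 contributes 10 + 1 · -1 = 9
  Term 2 contributes 1 + 2 · -1 = -1
  Term 3 contributes 2 + 3 · -1 = -1
  Term 4 contributes 8 + 4 · -1 = 4
p(-1) = ⊕ of these = min[-1, 9, -1, -1, 4] = -1.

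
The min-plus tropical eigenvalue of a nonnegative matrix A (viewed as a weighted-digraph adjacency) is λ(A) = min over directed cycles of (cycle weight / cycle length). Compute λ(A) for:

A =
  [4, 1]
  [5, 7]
λ(A) = 3

Enumerate directed cycles and compute their means (weight / length). Sample:
  cycle 0 → 0: weight = 4, length = 1, mean = 4/1 ≈ 4.000
  cycle 1 → 1: weight = 7, length = 1, mean = 7/1 ≈ 7.000
  cycle 0 → 1 → 0: weight = 6, length = 2, mean = 6/2 ≈ 3.000
  cycle 1 → 0 → 1: weight = 6, length = 2, mean = 6/2 ≈ 3.000
Minimum mean = 3.000, attained e.g. along the cycle 0 → 1 → 0 with weight 6 and length 2. So λ(A) = 6/2 = 3.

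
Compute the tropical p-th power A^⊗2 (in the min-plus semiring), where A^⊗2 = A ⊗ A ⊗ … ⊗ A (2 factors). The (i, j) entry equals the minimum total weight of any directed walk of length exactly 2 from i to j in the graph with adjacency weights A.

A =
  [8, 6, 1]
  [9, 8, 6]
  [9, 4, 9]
A^⊗2 =
  [10, 5, 9]
  [15, 10, 10]
  [13, 12, 10]

Each entry (A^⊗2)_ij equals the minimum over all length-2 walks i = v_0 → v_1 → … → v_2 = j of Σ_t A[v_t][v_{t+1}]. For example, for (i, j) = (0, 2) we minimise over 3 possible intermediate vertex sequences; the minimum is 9, attained along the walk 0 → 0 → 2.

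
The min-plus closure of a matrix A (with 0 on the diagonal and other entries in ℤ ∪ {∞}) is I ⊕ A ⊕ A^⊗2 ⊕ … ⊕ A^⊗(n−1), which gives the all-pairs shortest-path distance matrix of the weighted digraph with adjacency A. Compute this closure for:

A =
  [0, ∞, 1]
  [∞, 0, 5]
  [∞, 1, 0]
Closure =
  [0, 2, 1]
  [∞, 0, 5]
  [∞, 1, 0]

This is the Floyd-Warshall all-pairs shortest-path computation. For each intermediate vertex k = 0, 1, …, 2, update dist[i][j] ← min(dist[i][j], dist[i][k] + dist[k][j]). The final matrix gives, for each (i, j), the minimum total weight of any directed path from i to j (possibly empty when i = j).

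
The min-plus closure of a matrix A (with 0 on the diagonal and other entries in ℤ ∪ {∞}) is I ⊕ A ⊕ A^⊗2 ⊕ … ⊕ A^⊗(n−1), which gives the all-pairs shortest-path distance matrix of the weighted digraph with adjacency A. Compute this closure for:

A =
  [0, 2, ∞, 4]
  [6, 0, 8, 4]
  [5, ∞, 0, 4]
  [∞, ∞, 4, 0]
Closure =
  [0, 2, 8, 4]
  [6, 0, 8, 4]
  [5, 7, 0, 4]
  [9, 11, 4, 0]

This is the Floyd-Warshall all-pairs shortest-path computation. For each intermediate vertex k = 0, 1, …, 3, update dist[i][j] ← min(dist[i][j], dist[i][k] + dist[k][j]). The final matrix gives, for each (i, j), the minimum total weight of any directed path from i to j (possibly empty when i = j).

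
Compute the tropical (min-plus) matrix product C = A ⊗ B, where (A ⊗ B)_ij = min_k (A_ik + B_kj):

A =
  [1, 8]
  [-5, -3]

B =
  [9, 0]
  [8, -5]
A ⊗ B =
  [10, 1]
  [4, -8]

Apply the min-plus product entry-by-entry:
  C[0][0] = min over k of (A[0][0] + B[0][0] = 1 + 9 = 10, A[0][1] + B[1][0] = 8 + 8 = 16) = 10 (attained at k = 0)
  C[0][1] = min over k of (A[0][0] + B[0][1] = 1 + 0 = 1, A[0][1] + B[1][1] = 8 + -5 = 3) = 1 (attained at k = 0)
  C[1][0] = min over k of (A[1][0] + B[0][0] = -5 + 9 = 4, A[1][1] + B[1][0] = -3 + 8 = 5) = 4 (attained at k = 0)
  C[1][1] = min over k of (A[1][0] + B[0][1] = -5 + 0 = -5, A[1][1] + B[1][1] = -3 + -5 = -8) = -8 (attained at k = 1)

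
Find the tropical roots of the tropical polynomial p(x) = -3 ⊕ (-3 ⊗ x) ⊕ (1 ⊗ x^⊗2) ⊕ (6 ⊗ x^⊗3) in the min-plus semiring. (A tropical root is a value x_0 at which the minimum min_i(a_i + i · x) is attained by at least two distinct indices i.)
Roots: {-5, -4, 0}

Each tropical root is a break point of the lower envelope of the lines y = a_i + i · x (there are 4 lines, with slopes 0, 1, ..., 3). Only the lines that attain the minimum somewhere contribute to roots; other lines are dominated. Here the surviving (envelope) indices are i = 3, i = 2, i = 1, i = 0.
Intersections between consecutive envelope lines give the roots: for adjacent envelope indices i < j the intersection is x = (a_i − a_j) / (j − i). Reading off the sorted break points: {-5, -4, 0}.
Verification: at each break x_0, at least two indices attain the minimum of min_i(a_i + i · x_0).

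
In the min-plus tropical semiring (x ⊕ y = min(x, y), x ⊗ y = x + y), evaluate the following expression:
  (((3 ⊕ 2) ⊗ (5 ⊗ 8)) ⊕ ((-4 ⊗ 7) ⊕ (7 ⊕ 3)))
(((3 ⊕ 2) ⊗ (5 ⊗ 8)) ⊕ ((-4 ⊗ 7) ⊕ (7 ⊕ 3))) = 3

Expand innermost to outermost. Recall ⊕ takes the minimum of its arguments and ⊗ takes their sum. Working out the expression (((3 ⊕ 2) ⊗ (5 ⊗ 8)) ⊕ ((-4 ⊗ 7) ⊕ (7 ⊕ 3))) gives 3.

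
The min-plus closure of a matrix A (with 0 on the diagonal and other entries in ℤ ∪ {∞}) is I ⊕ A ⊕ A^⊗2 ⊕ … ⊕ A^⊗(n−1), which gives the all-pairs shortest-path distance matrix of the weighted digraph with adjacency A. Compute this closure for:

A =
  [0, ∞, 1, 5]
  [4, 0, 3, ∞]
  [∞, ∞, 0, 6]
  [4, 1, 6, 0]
Closure =
  [0, 6, 1, 5]
  [4, 0, 3, 9]
  [10, 7, 0, 6]
  [4, 1, 4, 0]

This is the Floyd-Warshall all-pairs shortest-path computation. For each intermediate vertex k = 0, 1, …, 3, update dist[i][j] ← min(dist[i][j], dist[i][k] + dist[k][j]). The final matrix gives, for each (i, j), the minimum total weight of any directed path from i to j (possibly empty when i = j).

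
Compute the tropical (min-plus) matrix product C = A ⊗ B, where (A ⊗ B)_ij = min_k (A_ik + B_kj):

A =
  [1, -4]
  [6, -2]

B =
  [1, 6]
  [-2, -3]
A ⊗ B =
  [-6, -7]
  [-4, -5]

Apply the min-plus product entry-by-entry:
  C[0][0] = min over k of (A[0][0] + B[0][0] = 1 + 1 = 2, A[0][1] + B[1][0] = -4 + -2 = -6) = -6 (attained at k = 1)
  C[0][1] = min over k of (A[0][0] + B[0][1] = 1 + 6 = 7, A[0][1] + B[1][1] = -4 + -3 = -7) = -7 (attained at k = 1)
  C[1][0] = min over k of (A[1][0] + B[0][0] = 6 + 1 = 7, A[1][1] + B[1][0] = -2 + -2 = -4) = -4 (attained at k = 1)
  C[1][1] = min over k of (A[1][0] + B[0][1] = 6 + 6 = 12, A[1][1] + B[1][1] = -2 + -3 = -5) = -5 (attained at k = 1)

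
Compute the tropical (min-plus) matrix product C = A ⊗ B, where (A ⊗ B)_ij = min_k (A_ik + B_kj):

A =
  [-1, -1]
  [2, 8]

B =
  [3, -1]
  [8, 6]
A ⊗ B =
  [2, -2]
  [5, 1]

Apply the min-plus product entry-by-entry:
  C[0][0] = min over k of (A[0][0] + B[0][0] = -1 + 3 = 2, A[0][1] + B[1][0] = -1 + 8 = 7) = 2 (attained at k = 0)
  C[0][1] = min over k of (A[0][0] + B[0][1] = -1 + -1 = -2, A[0][1] + B[1][1] = -1 + 6 = 5) = -2 (attained at k = 0)
  C[1][0] = min over k of (A[1][0] + B[0][0] = 2 + 3 = 5, A[1][1] + B[1][0] = 8 + 8 = 16) = 5 (attained at k = 0)
  C[1][1] = min over k of (A[1][0] + B[0][1] = 2 + -1 = 1, A[1][1] + B[1][1] = 8 + 6 = 14) = 1 (attained at k = 0)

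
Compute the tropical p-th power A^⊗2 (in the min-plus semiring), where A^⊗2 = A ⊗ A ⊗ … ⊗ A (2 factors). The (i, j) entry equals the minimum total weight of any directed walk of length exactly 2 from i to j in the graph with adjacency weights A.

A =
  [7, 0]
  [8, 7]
A^⊗2 =
  [8, 7]
  [15, 8]

Each entry (A^⊗2)_ij equals the minimum over all length-2 walks i = v_0 → v_1 → … → v_2 = j of Σ_t A[v_t][v_{t+1}]. For example, for (i, j) = (0, 1) we minimise over 2 possible intermediate vertex sequences; the minimum is 7, attained along the walk 0 → 0 → 1.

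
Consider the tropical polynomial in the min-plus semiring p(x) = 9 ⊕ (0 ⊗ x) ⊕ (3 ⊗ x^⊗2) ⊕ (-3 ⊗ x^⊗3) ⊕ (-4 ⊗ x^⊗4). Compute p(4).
p(4) = 4

A tropical monomial a ⊗ x^⊗i evaluates to a + i · x. Evaluating each term at x = 4:
  Term 0 contributes 9 + 0 · 4 = 9
  Term 1 contributes 0 + 1 · 4 = 4
  Term 2 contributes 3 + 2 · 4 = 11
  Term 3 contributes -3 + 3 · 4 = 9
  Term 4 contributes -4 + 4 · 4 = 12
p(4) = ⊕ of these = min[9, 4, 11, 9, 12] = 4.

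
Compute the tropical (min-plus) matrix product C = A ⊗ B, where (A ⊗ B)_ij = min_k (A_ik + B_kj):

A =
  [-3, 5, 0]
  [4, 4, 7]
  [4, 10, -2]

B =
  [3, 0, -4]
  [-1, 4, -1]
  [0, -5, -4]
A ⊗ B =
  [0, -5, -7]
  [3, 2, 0]
  [-2, -7, -6]

Apply the min-plus product entry-by-entry:
  C[0][0] = min over k of (A[0][0] + B[0][0] = -3 + 3 = 0, A[0][1] + B[1][0] = 5 + -1 = 4, A[0][2] + B[2][0] = 0 + 0 = 0) = 0 (attained at k = 0)
  C[0][1] = min over k of (A[0][0] + B[0][1] = -3 + 0 = -3, A[0][1] + B[1][1] = 5 + 4 = 9, A[0][2] + B[2][1] = 0 + -5 = -5) = -5 (attained at k = 2)
  C[0][2] = min over k of (A[0][0] + B[0][2] = -3 + -4 = -7, A[0][1] + B[1][2] = 5 + -1 = 4, A[0][2] + B[2][2] = 0 + -4 = -4) = -7 (attained at k = 0)
  C[1][0] = min over k of (A[1][0] + B[0][0] = 4 + 3 = 7, A[1][1] + B[1][0] = 4 + -1 = 3, A[1][2] + B[2][0] = 7 + 0 = 7) = 3 (attained at k = 1)
  C[1][1] = min over k of (A[1][0] + B[0][1] = 4 + 0 = 4, A[1][1] + B[1][1] = 4 + 4 = 8, A[1][2] + B[2][1] = 7 + -5 = 2) = 2 (attained at k = 2)
  C[1][2] = min over k of (A[1][0] + B[0][2] = 4 + -4 = 0, A[1][1] + B[1][2] = 4 + -1 = 3, A[1][2] + B[2][2] = 7 + -4 = 3) = 0 (attained at k = 0)
  C[2][0] = min over k of (A[2][0] + B[0][0] = 4 + 3 = 7, A[2][1] + B[1][0] = 10 + -1 = 9, A[2][2] + B[2][0] = -2 + 0 = -2) = -2 (attained at k = 2)
  C[2][1] = min over k of (A[2][0] + B[0][1] = 4 + 0 = 4, A[2][1] + B[1][1] = 10 + 4 = 14, A[2][2] + B[2][1] = -2 + -5 = -7) = -7 (attained at k = 2)
  C[2][2] = min over k of (A[2][0] + B[0][2] = 4 + -4 = 0, A[2][1] + B[1][2] = 10 + -1 = 9, A[2][2] + B[2][2] = -2 + -4 = -6) = -6 (attained at k = 2)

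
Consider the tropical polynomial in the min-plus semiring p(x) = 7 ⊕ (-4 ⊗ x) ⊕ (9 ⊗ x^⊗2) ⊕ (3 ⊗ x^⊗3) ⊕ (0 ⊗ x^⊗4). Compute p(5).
p(5) = 1

A tropical monomial a ⊗ x^⊗i evaluates to a + i · x. Evaluating each term at x = 5:
  Term 0 contributes 7 + 0 · 5 = 7
  Term 1 contributes -4 + 1 · 5 = 1
  Term 2 contributes 9 + 2 · 5 = 19
  Term 3 contributes 3 + 3 · 5 = 18
  Term 4 contributes 0 + 4 · 5 = 20
p(5) = ⊕ of these = min[7, 1, 19, 18, 20] = 1.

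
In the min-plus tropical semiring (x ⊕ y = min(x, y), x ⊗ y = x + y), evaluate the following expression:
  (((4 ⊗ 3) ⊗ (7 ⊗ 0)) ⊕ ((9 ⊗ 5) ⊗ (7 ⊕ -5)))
(((4 ⊗ 3) ⊗ (7 ⊗ 0)) ⊕ ((9 ⊗ 5) ⊗ (7 ⊕ -5))) = 9

Expand innermost to outermost. Recall ⊕ takes the minimum of its arguments and ⊗ takes their sum. Working out the expression (((4 ⊗ 3) ⊗ (7 ⊗ 0)) ⊕ ((9 ⊗ 5) ⊗ (7 ⊕ -5))) gives 9.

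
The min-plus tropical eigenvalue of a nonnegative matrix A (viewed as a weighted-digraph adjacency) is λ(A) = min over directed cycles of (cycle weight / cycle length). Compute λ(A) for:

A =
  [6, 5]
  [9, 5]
λ(A) = 5

Enumerate directed cycles and compute their means (weight / length). Sample:
  cycle 0 → 0: weight = 6, length = 1, mean = 6/1 ≈ 6.000
  cycle 1 → 1: weight = 5, length = 1, mean = 5/1 ≈ 5.000
  cycle 0 → 1 → 0: weight = 14, length = 2, mean = 14/2 ≈ 7.000
  cycle 1 → 0 → 1: weight = 14, length = 2, mean = 14/2 ≈ 7.000
Minimum mean = 5.000, attained e.g. along the cycle 1 → 1 with weight 5 and length 1. So λ(A) = 5/1 = 5.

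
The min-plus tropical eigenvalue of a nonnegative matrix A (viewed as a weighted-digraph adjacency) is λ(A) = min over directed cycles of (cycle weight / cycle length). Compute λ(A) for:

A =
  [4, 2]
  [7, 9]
λ(A) = 4

Enumerate directed cycles and compute their means (weight / length). Sample:
  cycle 0 → 0: weight = 4, length = 1, mean = 4/1 ≈ 4.000
  cycle 1 → 1: weight = 9, length = 1, mean = 9/1 ≈ 9.000
  cycle 0 → 1 → 0: weight = 9, length = 2, mean = 9/2 ≈ 4.500
  cycle 1 → 0 → 1: weight = 9, length = 2, mean = 9/2 ≈ 4.500
Minimum mean = 4.000, attained e.g. along the cycle 0 → 0 with weight 4 and length 1. So λ(A) = 4/1 = 4.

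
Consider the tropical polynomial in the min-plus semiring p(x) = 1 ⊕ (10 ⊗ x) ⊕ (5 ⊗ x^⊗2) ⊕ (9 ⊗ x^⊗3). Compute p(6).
p(6) = 1

A tropical monomial a ⊗ x^⊗i evaluates to a + i · x. Evaluating each term at x = 6:
  Term 0 contributes 1 + 0 · 6 = 1
  Term 1 contributes 10 + 1 · 6 = 16
  Term 2 contributes 5 + 2 · 6 = 17
  Term 3 contributes 9 + 3 · 6 = 27
p(6) = ⊕ of these = min[1, 16, 17, 27] = 1.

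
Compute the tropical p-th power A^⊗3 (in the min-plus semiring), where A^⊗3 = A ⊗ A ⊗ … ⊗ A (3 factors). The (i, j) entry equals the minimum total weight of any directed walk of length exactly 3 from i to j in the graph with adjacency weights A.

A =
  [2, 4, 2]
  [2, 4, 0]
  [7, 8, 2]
A^⊗3 =
  [6, 8, 6]
  [6, 8, 4]
  [11, 12, 6]

Each entry (A^⊗3)_ij equals the minimum over all length-3 walks i = v_0 → v_1 → … → v_3 = j of Σ_t A[v_t][v_{t+1}]. For example, for (i, j) = (0, 2) we minimise over 9 possible intermediate vertex sequences; the minimum is 6, attained along the walk 0 → 0 → 0 → 2.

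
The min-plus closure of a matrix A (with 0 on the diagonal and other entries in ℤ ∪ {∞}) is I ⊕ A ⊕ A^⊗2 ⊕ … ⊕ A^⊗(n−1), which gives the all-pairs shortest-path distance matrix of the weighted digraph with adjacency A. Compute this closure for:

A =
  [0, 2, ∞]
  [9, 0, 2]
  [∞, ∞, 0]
Closure =
  [0, 2, 4]
  [9, 0, 2]
  [∞, ∞, 0]

This is the Floyd-Warshall all-pairs shortest-path computation. For each intermediate vertex k = 0, 1, …, 2, update dist[i][j] ← min(dist[i][j], dist[i][k] + dist[k][j]). The final matrix gives, for each (i, j), the minimum total weight of any directed path from i to j (possibly empty when i = j).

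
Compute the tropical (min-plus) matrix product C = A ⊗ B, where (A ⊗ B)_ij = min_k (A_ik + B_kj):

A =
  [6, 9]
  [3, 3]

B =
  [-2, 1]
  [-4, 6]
A ⊗ B =
  [4, 7]
  [-1, 4]

Apply the min-plus product entry-by-entry:
  C[0][0] = min over k of (A[0][0] + B[0][0] = 6 + -2 = 4, A[0][1] + B[1][0] = 9 + -4 = 5) = 4 (attained at k = 0)
  C[0][1] = min over k of (A[0][0] + B[0][1] = 6 + 1 = 7, A[0][1] + B[1][1] = 9 + 6 = 15) = 7 (attained at k = 0)
  C[1][0] = min over k of (A[1][0] + B[0][0] = 3 + -2 = 1, A[1][1] + B[1][0] = 3 + -4 = -1) = -1 (attained at k = 1)
  C[1][1] = min over k of (A[1][0] + B[0][1] = 3 + 1 = 4, A[1][1] + B[1][1] = 3 + 6 = 9) = 4 (attained at k = 0)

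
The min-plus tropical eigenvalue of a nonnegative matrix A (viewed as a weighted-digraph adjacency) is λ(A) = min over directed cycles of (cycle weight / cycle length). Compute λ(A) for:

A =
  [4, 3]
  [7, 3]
λ(A) = 3

Enumerate directed cycles and compute their means (weight / length). Sample:
  cycle 0 → 0: weight = 4, length = 1, mean = 4/1 ≈ 4.000
  cycle 1 → 1: weight = 3, length = 1, mean = 3/1 ≈ 3.000
  cycle 0 → 1 → 0: weight = 10, length = 2, mean = 10/2 ≈ 5.000
  cycle 1 → 0 → 1: weight = 10, length = 2, mean = 10/2 ≈ 5.000
Minimum mean = 3.000, attained e.g. along the cycle 1 → 1 with weight 3 and length 1. So λ(A) = 3/1 = 3.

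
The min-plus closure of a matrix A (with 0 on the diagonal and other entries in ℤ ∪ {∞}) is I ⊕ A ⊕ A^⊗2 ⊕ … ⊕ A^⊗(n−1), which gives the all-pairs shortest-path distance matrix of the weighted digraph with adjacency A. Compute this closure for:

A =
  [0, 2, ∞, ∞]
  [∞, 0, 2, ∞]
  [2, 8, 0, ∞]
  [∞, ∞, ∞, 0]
Closure =
  [0, 2, 4, ∞]
  [4, 0, 2, ∞]
  [2, 4, 0, ∞]
  [∞, ∞, ∞, 0]

This is the Floyd-Warshall all-pairs shortest-path computation. For each intermediate vertex k = 0, 1, …, 3, update dist[i][j] ← min(dist[i][j], dist[i][k] + dist[k][j]). The final matrix gives, for each (i, j), the minimum total weight of any directed path from i to j (possibly empty when i = j).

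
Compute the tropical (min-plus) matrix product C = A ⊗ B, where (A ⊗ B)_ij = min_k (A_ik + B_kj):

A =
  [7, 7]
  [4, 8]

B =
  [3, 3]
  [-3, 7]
A ⊗ B =
  [4, 10]
  [5, 7]

Apply the min-plus product entry-by-entry:
  C[0][0] = min over k of (A[0][0] + B[0][0] = 7 + 3 = 10, A[0][1] + B[1][0] = 7 + -3 = 4) = 4 (attained at k = 1)
  C[0][1] = min over k of (A[0][0] + B[0][1] = 7 + 3 = 10, A[0][1] + B[1][1] = 7 + 7 = 14) = 10 (attained at k = 0)
  C[1][0] = min over k of (A[1][0] + B[0][0] = 4 + 3 = 7, A[1][1] + B[1][0] = 8 + -3 = 5) = 5 (attained at k = 1)
  C[1][1] = min over k of (A[1][0] + B[0][1] = 4 + 3 = 7, A[1][1] + B[1][1] = 8 + 7 = 15) = 7 (attained at k = 0)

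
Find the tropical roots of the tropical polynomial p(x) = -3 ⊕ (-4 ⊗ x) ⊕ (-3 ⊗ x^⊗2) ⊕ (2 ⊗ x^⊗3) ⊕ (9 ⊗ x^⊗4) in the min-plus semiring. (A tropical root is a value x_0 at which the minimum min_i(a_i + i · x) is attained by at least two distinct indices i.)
Roots: {-7, -5, -1, 1}

Each tropical root is a break point of the lower envelope of the lines y = a_i + i · x (there are 5 lines, with slopes 0, 1, ..., 4). Only the lines that attain the minimum somewhere contribute to roots; other lines are dominated. Here the surviving (envelope) indices are i = 4, i = 3, i = 2, i = 1, i = 0.
Intersections between consecutive envelope lines give the roots: for adjacent envelope indices i < j the intersection is x = (a_i − a_j) / (j − i). Reading off the sorted break points: {-7, -5, -1, 1}.
Verification: at each break x_0, at least two indices attain the minimum of min_i(a_i + i · x_0).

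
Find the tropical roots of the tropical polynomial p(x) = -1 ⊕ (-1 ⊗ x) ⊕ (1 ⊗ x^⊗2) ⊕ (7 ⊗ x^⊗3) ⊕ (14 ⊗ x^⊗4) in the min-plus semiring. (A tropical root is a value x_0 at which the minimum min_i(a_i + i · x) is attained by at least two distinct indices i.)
Roots: {-7, -6, -2, 0}

Each tropical root is a break point of the lower envelope of the lines y = a_i + i · x (there are 5 lines, with slopes 0, 1, ..., 4). Only the lines that attain the minimum somewhere contribute to roots; other lines are dominated. Here the surviving (envelope) indices are i = 4, i = 3, i = 2, i = 1, i = 0.
Intersections between consecutive envelope lines give the roots: for adjacent envelope indices i < j the intersection is x = (a_i − a_j) / (j − i). Reading off the sorted break points: {-7, -6, -2, 0}.
Verification: at each break x_0, at least two indices attain the minimum of min_i(a_i + i · x_0).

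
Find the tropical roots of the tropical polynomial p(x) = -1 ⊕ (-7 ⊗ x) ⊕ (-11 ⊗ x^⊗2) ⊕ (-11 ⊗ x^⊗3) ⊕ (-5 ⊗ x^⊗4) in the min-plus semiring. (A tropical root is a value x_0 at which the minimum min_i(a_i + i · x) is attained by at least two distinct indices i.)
Roots: {-6, 0, 4, 6}

Each tropical root is a break point of the lower envelope of the lines y = a_i + i · x (there are 5 lines, with slopes 0, 1, ..., 4). Only the lines that attain the minimum somewhere contribute to roots; other lines are dominated. Here the surviving (envelope) indices are i = 4, i = 3, i = 2, i = 1, i = 0.
Intersections between consecutive envelope lines give the roots: for adjacent envelope indices i < j the intersection is x = (a_i − a_j) / (j − i). Reading off the sorted break points: {-6, 0, 4, 6}.
Verification: at each break x_0, at least two indices attain the minimum of min_i(a_i + i · x_0).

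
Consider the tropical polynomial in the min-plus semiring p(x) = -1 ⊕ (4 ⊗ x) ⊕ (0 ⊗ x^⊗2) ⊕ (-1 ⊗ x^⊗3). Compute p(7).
p(7) = -1

A tropical monomial a ⊗ x^⊗i evaluates to a + i · x. Evaluating each term at x = 7:
  Term 0 contributes -1 + 0 · 7 = -1
  Term 1 contributes 4 + 1 · 7 = 11
  Term 2 contributes 0 + 2 · 7 = 14
  Term 3 contributes -1 + 3 · 7 = 20
p(7) = ⊕ of these = min[-1, 11, 14, 20] = -1.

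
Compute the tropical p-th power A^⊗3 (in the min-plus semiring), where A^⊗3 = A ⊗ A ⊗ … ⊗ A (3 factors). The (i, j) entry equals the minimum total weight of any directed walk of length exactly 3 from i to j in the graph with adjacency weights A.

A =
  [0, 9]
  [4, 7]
A^⊗3 =
  [0, 9]
  [4, 13]

Each entry (A^⊗3)_ij equals the minimum over all length-3 walks i = v_0 → v_1 → … → v_3 = j of Σ_t A[v_t][v_{t+1}]. For example, for (i, j) = (0, 1) we minimise over 4 possible intermediate vertex sequences; the minimum is 9, attained along the walk 0 → 0 → 0 → 1.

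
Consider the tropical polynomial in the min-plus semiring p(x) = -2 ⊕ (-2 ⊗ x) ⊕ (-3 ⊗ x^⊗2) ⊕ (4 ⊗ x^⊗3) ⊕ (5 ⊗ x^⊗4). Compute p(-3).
p(-3) = -9

A tropical monomial a ⊗ x^⊗i evaluates to a + i · x. Evaluating each term at x = -3:
  Term 0 contributes -2 + 0 · -3 = -2
  Term 1 contributes -2 + 1 · -3 = -5
  Term 2 contributes -3 + 2 · -3 = -9
  Term 3 contributes 4 + 3 · -3 = -5
  Term 4 contributes 5 + 4 · -3 = -7
p(-3) = ⊕ of these = min[-2, -5, -9, -5, -7] = -9.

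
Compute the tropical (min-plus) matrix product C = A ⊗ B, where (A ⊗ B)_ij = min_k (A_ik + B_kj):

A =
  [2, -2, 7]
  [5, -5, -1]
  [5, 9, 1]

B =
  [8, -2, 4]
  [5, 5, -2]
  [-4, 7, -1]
A ⊗ B =
  [3, 0, -4]
  [-5, 0, -7]
  [-3, 3, 0]

Apply the min-plus product entry-by-entry:
  C[0][0] = min over k of (A[0][0] + B[0][0] = 2 + 8 = 10, A[0][1] + B[1][0] = -2 + 5 = 3, A[0][2] + B[2][0] = 7 + -4 = 3) = 3 (attained at k = 1)
  C[0][1] = min over k of (A[0][0] + B[0][1] = 2 + -2 = 0, A[0][1] + B[1][1] = -2 + 5 = 3, A[0][2] + B[2][1] = 7 + 7 = 14) = 0 (attained at k = 0)
  C[0][2] = min over k of (A[0][0] + B[0][2] = 2 + 4 = 6, A[0][1] + B[1][2] = -2 + -2 = -4, A[0][2] + B[2][2] = 7 + -1 = 6) = -4 (attained at k = 1)
  C[1][0] = min over k of (A[1][0] + B[0][0] = 5 + 8 = 13, A[1][1] + B[1][0] = -5 + 5 = 0, A[1][2] + B[2][0] = -1 + -4 = -5) = -5 (attained at k = 2)
  C[1][1] = min over k of (A[1][0] + B[0][1] = 5 + -2 = 3, A[1][1] + B[1][1] = -5 + 5 = 0, A[1][2] + B[2][1] = -1 + 7 = 6) = 0 (attained at k = 1)
  C[1][2] = min over k of (A[1][0] + B[0][2] = 5 + 4 = 9, A[1][1] + B[1][2] = -5 + -2 = -7, A[1][2] + B[2][2] = -1 + -1 = -2) = -7 (attained at k = 1)
  C[2][0] = min over k of (A[2][0] + B[0][0] = 5 + 8 = 13, A[2][1] + B[1][0] = 9 + 5 = 14, A[2][2] + B[2][0] = 1 + -4 = -3) = -3 (attained at k = 2)
  C[2][1] = min over k of (A[2][0] + B[0][1] = 5 + -2 = 3, A[2][1] + B[1][1] = 9 + 5 = 14, A[2][2] + B[2][1] = 1 + 7 = 8) = 3 (attained at k = 0)
  C[2][2] = min over k of (A[2][0] + B[0][2] = 5 + 4 = 9, A[2][1] + B[1][2] = 9 + -2 = 7, A[2][2] + B[2][2] = 1 + -1 = 0) = 0 (attained at k = 2)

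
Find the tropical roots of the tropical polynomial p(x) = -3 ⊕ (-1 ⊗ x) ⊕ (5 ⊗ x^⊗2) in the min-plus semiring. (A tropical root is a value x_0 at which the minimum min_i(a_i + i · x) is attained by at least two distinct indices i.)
Roots: {-6, -2}

Each tropical root is a break point of the lower envelope of the lines y = a_i + i · x (there are 3 lines, with slopes 0, 1, ..., 2). Only the lines that attain the minimum somewhere contribute to roots; other lines are dominated. Here the surviving (envelope) indices are i = 2, i = 1, i = 0.
Intersections between consecutive envelope lines give the roots: for adjacent envelope indices i < j the intersection is x = (a_i − a_j) / (j − i). Reading off the sorted break points: {-6, -2}.
Verification: at each break x_0, at least two indices attain the minimum of min_i(a_i + i · x_0).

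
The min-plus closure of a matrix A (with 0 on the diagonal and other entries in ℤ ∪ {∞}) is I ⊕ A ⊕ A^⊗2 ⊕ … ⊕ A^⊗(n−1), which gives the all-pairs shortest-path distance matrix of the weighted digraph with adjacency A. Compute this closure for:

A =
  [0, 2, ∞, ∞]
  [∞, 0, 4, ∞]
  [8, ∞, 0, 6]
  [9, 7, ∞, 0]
Closure =
  [0, 2, 6, 12]
  [12, 0, 4, 10]
  [8, 10, 0, 6]
  [9, 7, 11, 0]

This is the Floyd-Warshall all-pairs shortest-path computation. For each intermediate vertex k = 0, 1, …, 3, update dist[i][j] ← min(dist[i][j], dist[i][k] + dist[k][j]). The final matrix gives, for each (i, j), the minimum total weight of any directed path from i to j (possibly empty when i = j).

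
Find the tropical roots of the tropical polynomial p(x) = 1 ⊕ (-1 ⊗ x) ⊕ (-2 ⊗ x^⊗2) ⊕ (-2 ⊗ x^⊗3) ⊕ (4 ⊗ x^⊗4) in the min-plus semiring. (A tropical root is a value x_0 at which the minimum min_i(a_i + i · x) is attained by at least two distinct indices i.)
Roots: {-6, 0, 1, 2}

Each tropical root is a break point of the lower envelope of the lines y = a_i + i · x (there are 5 lines, with slopes 0, 1, ..., 4). Only the lines that attain the minimum somewhere contribute to roots; other lines are dominated. Here the surviving (envelope) indices are i = 4, i = 3, i = 2, i = 1, i = 0.
Intersections between consecutive envelope lines give the roots: for adjacent envelope indices i < j the intersection is x = (a_i − a_j) / (j − i). Reading off the sorted break points: {-6, 0, 1, 2}.
Verification: at each break x_0, at least two indices attain the minimum of min_i(a_i + i · x_0).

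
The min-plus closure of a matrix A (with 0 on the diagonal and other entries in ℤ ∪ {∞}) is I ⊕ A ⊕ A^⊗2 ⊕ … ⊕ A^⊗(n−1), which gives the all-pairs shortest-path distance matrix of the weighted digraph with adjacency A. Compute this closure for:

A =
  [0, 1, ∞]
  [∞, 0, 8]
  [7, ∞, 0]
Closure =
  [0, 1, 9]
  [15, 0, 8]
  [7, 8, 0]

This is the Floyd-Warshall all-pairs shortest-path computation. For each intermediate vertex k = 0, 1, …, 2, update dist[i][j] ← min(dist[i][j], dist[i][k] + dist[k][j]). The final matrix gives, for each (i, j), the minimum total weight of any directed path from i to j (possibly empty when i = j).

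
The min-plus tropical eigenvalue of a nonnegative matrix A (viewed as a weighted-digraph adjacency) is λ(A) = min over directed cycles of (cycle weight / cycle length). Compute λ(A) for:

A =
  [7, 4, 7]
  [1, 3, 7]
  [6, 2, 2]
λ(A) = 2

Enumerate directed cycles and compute their means (weight / length). Sample:
  cycle 0 → 0: weight = 7, length = 1, mean = 7/1 ≈ 7.000
  cycle 1 → 1: weight = 3, length = 1, mean = 3/1 ≈ 3.000
  cycle 2 → 2: weight = 2, length = 1, mean = 2/1 ≈ 2.000
  cycle 0 → 1 → 0: weight = 5, length = 2, mean = 5/2 ≈ 2.500
  cycle 0 → 2 → 0: weight = 13, length = 2, mean = 13/2 ≈ 6.500
  cycle 1 → 0 → 1: weight = 5, length = 2, mean = 5/2 ≈ 2.500
Minimum mean = 2.000, attained e.g. along the cycle 2 → 2 with weight 2 and length 1. So λ(A) = 2/1 = 2.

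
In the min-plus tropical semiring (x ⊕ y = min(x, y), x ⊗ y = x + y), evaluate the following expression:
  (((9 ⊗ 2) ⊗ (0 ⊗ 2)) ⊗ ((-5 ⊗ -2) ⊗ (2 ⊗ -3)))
(((9 ⊗ 2) ⊗ (0 ⊗ 2)) ⊗ ((-5 ⊗ -2) ⊗ (2 ⊗ -3))) = 5

Expand innermost to outermost. Recall ⊕ takes the minimum of its arguments and ⊗ takes their sum. Working out the expression (((9 ⊗ 2) ⊗ (0 ⊗ 2)) ⊗ ((-5 ⊗ -2) ⊗ (2 ⊗ -3))) gives 5.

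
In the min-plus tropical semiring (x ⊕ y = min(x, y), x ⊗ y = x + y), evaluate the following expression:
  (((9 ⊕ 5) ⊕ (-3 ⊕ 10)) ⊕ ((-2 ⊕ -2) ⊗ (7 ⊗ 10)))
(((9 ⊕ 5) ⊕ (-3 ⊕ 10)) ⊕ ((-2 ⊕ -2) ⊗ (7 ⊗ 10))) = -3

Expand innermost to outermost. Recall ⊕ takes the minimum of its arguments and ⊗ takes their sum. Working out the expression (((9 ⊕ 5) ⊕ (-3 ⊕ 10)) ⊕ ((-2 ⊕ -2) ⊗ (7 ⊗ 10))) gives -3.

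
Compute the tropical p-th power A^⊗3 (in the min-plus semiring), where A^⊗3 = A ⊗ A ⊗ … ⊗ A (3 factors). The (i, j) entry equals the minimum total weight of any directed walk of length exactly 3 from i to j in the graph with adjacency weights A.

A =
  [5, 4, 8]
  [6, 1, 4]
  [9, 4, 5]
A^⊗3 =
  [11, 6, 9]
  [8, 3, 6]
  [11, 6, 9]

Each entry (A^⊗3)_ij equals the minimum over all length-3 walks i = v_0 → v_1 → … → v_3 = j of Σ_t A[v_t][v_{t+1}]. For example, for (i, j) = (0, 2) we minimise over 9 possible intermediate vertex sequences; the minimum is 9, attained along the walk 0 → 1 → 1 → 2.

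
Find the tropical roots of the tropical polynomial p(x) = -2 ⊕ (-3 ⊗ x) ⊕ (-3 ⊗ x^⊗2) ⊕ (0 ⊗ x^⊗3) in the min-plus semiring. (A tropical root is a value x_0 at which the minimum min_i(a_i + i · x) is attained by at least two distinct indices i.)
Roots: {-3, 0, 1}

Each tropical root is a break point of the lower envelope of the lines y = a_i + i · x (there are 4 lines, with slopes 0, 1, ..., 3). Only the lines that attain the minimum somewhere contribute to roots; other lines are dominated. Here the surviving (envelope) indices are i = 3, i = 2, i = 1, i = 0.
Intersections between consecutive envelope lines give the roots: for adjacent envelope indices i < j the intersection is x = (a_i − a_j) / (j − i). Reading off the sorted break points: {-3, 0, 1}.
Verification: at each break x_0, at least two indices attain the minimum of min_i(a_i + i · x_0).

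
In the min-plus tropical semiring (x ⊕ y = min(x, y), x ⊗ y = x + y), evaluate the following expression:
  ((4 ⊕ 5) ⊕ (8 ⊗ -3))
((4 ⊕ 5) ⊕ (8 ⊗ -3)) = 4

Expand innermost to outermost. Recall ⊕ takes the minimum of its arguments and ⊗ takes their sum. Working out the expression ((4 ⊕ 5) ⊕ (8 ⊗ -3)) gives 4.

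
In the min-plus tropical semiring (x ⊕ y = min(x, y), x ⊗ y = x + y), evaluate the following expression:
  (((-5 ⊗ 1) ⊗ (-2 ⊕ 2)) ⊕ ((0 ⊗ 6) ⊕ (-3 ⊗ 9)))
(((-5 ⊗ 1) ⊗ (-2 ⊕ 2)) ⊕ ((0 ⊗ 6) ⊕ (-3 ⊗ 9))) = -6

Expand innermost to outermost. Recall ⊕ takes the minimum of its arguments and ⊗ takes their sum. Working out the expression (((-5 ⊗ 1) ⊗ (-2 ⊕ 2)) ⊕ ((0 ⊗ 6) ⊕ (-3 ⊗ 9))) gives -6.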